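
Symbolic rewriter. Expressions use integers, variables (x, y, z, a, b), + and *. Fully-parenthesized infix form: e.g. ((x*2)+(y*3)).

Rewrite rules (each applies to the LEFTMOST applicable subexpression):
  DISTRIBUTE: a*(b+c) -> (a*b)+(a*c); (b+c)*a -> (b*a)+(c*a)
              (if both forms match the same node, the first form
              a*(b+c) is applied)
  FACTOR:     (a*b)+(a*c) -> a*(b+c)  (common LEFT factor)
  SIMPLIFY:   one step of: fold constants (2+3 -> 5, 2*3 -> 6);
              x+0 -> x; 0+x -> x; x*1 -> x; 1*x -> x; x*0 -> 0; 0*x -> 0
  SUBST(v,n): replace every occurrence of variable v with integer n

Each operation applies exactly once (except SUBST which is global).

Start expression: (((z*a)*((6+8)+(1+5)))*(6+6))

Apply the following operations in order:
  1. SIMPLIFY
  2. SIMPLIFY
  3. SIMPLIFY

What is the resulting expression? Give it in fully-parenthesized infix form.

Start: (((z*a)*((6+8)+(1+5)))*(6+6))
Apply SIMPLIFY at LRL (target: (6+8)): (((z*a)*((6+8)+(1+5)))*(6+6)) -> (((z*a)*(14+(1+5)))*(6+6))
Apply SIMPLIFY at LRR (target: (1+5)): (((z*a)*(14+(1+5)))*(6+6)) -> (((z*a)*(14+6))*(6+6))
Apply SIMPLIFY at LR (target: (14+6)): (((z*a)*(14+6))*(6+6)) -> (((z*a)*20)*(6+6))

Answer: (((z*a)*20)*(6+6))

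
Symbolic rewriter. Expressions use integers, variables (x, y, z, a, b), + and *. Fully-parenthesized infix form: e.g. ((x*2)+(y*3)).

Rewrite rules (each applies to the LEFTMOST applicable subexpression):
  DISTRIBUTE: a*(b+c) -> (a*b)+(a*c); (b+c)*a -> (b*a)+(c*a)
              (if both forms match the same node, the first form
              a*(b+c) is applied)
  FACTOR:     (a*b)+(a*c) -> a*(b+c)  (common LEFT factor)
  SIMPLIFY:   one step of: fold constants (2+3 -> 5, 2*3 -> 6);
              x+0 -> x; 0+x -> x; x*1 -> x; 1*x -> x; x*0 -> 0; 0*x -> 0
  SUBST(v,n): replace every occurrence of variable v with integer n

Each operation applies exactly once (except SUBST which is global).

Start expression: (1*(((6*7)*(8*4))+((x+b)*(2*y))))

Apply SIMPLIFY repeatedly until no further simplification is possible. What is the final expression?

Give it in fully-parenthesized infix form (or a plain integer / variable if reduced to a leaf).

Answer: (1344+((x+b)*(2*y)))

Derivation:
Start: (1*(((6*7)*(8*4))+((x+b)*(2*y))))
Step 1: at root: (1*(((6*7)*(8*4))+((x+b)*(2*y)))) -> (((6*7)*(8*4))+((x+b)*(2*y))); overall: (1*(((6*7)*(8*4))+((x+b)*(2*y)))) -> (((6*7)*(8*4))+((x+b)*(2*y)))
Step 2: at LL: (6*7) -> 42; overall: (((6*7)*(8*4))+((x+b)*(2*y))) -> ((42*(8*4))+((x+b)*(2*y)))
Step 3: at LR: (8*4) -> 32; overall: ((42*(8*4))+((x+b)*(2*y))) -> ((42*32)+((x+b)*(2*y)))
Step 4: at L: (42*32) -> 1344; overall: ((42*32)+((x+b)*(2*y))) -> (1344+((x+b)*(2*y)))
Fixed point: (1344+((x+b)*(2*y)))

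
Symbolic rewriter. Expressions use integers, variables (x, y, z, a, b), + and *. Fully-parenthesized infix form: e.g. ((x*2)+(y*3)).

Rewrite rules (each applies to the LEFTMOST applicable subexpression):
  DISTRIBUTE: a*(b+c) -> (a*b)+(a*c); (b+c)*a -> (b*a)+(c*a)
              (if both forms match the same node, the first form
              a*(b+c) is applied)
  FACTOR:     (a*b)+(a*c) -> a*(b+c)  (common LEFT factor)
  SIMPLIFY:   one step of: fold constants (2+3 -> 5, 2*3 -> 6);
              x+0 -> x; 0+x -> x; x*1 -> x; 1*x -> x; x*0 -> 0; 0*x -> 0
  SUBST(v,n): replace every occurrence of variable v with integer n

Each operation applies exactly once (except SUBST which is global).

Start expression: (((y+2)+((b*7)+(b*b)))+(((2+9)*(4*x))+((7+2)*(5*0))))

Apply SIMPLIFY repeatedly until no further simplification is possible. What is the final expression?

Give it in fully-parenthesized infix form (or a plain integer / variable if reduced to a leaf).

Start: (((y+2)+((b*7)+(b*b)))+(((2+9)*(4*x))+((7+2)*(5*0))))
Step 1: at RLL: (2+9) -> 11; overall: (((y+2)+((b*7)+(b*b)))+(((2+9)*(4*x))+((7+2)*(5*0)))) -> (((y+2)+((b*7)+(b*b)))+((11*(4*x))+((7+2)*(5*0))))
Step 2: at RRL: (7+2) -> 9; overall: (((y+2)+((b*7)+(b*b)))+((11*(4*x))+((7+2)*(5*0)))) -> (((y+2)+((b*7)+(b*b)))+((11*(4*x))+(9*(5*0))))
Step 3: at RRR: (5*0) -> 0; overall: (((y+2)+((b*7)+(b*b)))+((11*(4*x))+(9*(5*0)))) -> (((y+2)+((b*7)+(b*b)))+((11*(4*x))+(9*0)))
Step 4: at RR: (9*0) -> 0; overall: (((y+2)+((b*7)+(b*b)))+((11*(4*x))+(9*0))) -> (((y+2)+((b*7)+(b*b)))+((11*(4*x))+0))
Step 5: at R: ((11*(4*x))+0) -> (11*(4*x)); overall: (((y+2)+((b*7)+(b*b)))+((11*(4*x))+0)) -> (((y+2)+((b*7)+(b*b)))+(11*(4*x)))
Fixed point: (((y+2)+((b*7)+(b*b)))+(11*(4*x)))

Answer: (((y+2)+((b*7)+(b*b)))+(11*(4*x)))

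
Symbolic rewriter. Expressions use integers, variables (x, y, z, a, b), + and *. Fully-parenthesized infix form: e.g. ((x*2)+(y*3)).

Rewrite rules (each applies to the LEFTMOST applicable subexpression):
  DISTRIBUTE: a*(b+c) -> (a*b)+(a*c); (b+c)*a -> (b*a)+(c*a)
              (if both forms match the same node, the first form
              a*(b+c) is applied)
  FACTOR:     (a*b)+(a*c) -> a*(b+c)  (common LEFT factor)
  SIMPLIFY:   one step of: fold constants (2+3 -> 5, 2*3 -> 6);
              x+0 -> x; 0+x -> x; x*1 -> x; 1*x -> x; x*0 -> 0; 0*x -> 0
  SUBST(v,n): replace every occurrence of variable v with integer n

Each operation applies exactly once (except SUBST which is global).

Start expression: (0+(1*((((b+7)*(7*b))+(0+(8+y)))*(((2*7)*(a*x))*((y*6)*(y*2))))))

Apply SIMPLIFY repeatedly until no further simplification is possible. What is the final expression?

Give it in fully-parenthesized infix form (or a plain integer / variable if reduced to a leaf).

Start: (0+(1*((((b+7)*(7*b))+(0+(8+y)))*(((2*7)*(a*x))*((y*6)*(y*2))))))
Step 1: at root: (0+(1*((((b+7)*(7*b))+(0+(8+y)))*(((2*7)*(a*x))*((y*6)*(y*2)))))) -> (1*((((b+7)*(7*b))+(0+(8+y)))*(((2*7)*(a*x))*((y*6)*(y*2))))); overall: (0+(1*((((b+7)*(7*b))+(0+(8+y)))*(((2*7)*(a*x))*((y*6)*(y*2)))))) -> (1*((((b+7)*(7*b))+(0+(8+y)))*(((2*7)*(a*x))*((y*6)*(y*2)))))
Step 2: at root: (1*((((b+7)*(7*b))+(0+(8+y)))*(((2*7)*(a*x))*((y*6)*(y*2))))) -> ((((b+7)*(7*b))+(0+(8+y)))*(((2*7)*(a*x))*((y*6)*(y*2)))); overall: (1*((((b+7)*(7*b))+(0+(8+y)))*(((2*7)*(a*x))*((y*6)*(y*2))))) -> ((((b+7)*(7*b))+(0+(8+y)))*(((2*7)*(a*x))*((y*6)*(y*2))))
Step 3: at LR: (0+(8+y)) -> (8+y); overall: ((((b+7)*(7*b))+(0+(8+y)))*(((2*7)*(a*x))*((y*6)*(y*2)))) -> ((((b+7)*(7*b))+(8+y))*(((2*7)*(a*x))*((y*6)*(y*2))))
Step 4: at RLL: (2*7) -> 14; overall: ((((b+7)*(7*b))+(8+y))*(((2*7)*(a*x))*((y*6)*(y*2)))) -> ((((b+7)*(7*b))+(8+y))*((14*(a*x))*((y*6)*(y*2))))
Fixed point: ((((b+7)*(7*b))+(8+y))*((14*(a*x))*((y*6)*(y*2))))

Answer: ((((b+7)*(7*b))+(8+y))*((14*(a*x))*((y*6)*(y*2))))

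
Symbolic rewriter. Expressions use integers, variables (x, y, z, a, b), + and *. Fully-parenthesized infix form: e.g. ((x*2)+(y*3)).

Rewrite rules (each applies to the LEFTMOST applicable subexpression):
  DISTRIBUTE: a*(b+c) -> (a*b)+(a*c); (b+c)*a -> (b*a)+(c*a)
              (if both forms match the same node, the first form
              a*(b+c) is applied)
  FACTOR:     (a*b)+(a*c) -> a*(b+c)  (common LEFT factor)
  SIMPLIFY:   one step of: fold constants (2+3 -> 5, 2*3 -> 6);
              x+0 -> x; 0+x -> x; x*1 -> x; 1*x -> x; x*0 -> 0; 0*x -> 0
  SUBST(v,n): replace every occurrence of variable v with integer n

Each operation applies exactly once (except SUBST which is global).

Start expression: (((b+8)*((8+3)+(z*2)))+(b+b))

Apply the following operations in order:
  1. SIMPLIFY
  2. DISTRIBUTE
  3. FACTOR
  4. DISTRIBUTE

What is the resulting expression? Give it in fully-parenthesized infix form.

Start: (((b+8)*((8+3)+(z*2)))+(b+b))
Apply SIMPLIFY at LRL (target: (8+3)): (((b+8)*((8+3)+(z*2)))+(b+b)) -> (((b+8)*(11+(z*2)))+(b+b))
Apply DISTRIBUTE at L (target: ((b+8)*(11+(z*2)))): (((b+8)*(11+(z*2)))+(b+b)) -> ((((b+8)*11)+((b+8)*(z*2)))+(b+b))
Apply FACTOR at L (target: (((b+8)*11)+((b+8)*(z*2)))): ((((b+8)*11)+((b+8)*(z*2)))+(b+b)) -> (((b+8)*(11+(z*2)))+(b+b))
Apply DISTRIBUTE at L (target: ((b+8)*(11+(z*2)))): (((b+8)*(11+(z*2)))+(b+b)) -> ((((b+8)*11)+((b+8)*(z*2)))+(b+b))

Answer: ((((b+8)*11)+((b+8)*(z*2)))+(b+b))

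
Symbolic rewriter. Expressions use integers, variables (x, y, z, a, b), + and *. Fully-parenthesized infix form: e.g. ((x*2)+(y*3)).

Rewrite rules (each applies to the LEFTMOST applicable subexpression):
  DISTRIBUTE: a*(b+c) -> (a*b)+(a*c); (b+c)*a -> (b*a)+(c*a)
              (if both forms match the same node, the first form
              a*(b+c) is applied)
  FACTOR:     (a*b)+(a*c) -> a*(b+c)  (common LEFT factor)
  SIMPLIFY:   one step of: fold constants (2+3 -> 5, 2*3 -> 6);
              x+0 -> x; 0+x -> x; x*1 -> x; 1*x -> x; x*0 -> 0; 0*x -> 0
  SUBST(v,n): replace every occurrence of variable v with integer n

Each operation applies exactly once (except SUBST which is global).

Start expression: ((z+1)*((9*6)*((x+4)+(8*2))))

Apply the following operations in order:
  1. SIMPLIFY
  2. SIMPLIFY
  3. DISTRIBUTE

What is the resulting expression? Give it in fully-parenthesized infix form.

Answer: ((z*(54*((x+4)+16)))+(1*(54*((x+4)+16))))

Derivation:
Start: ((z+1)*((9*6)*((x+4)+(8*2))))
Apply SIMPLIFY at RL (target: (9*6)): ((z+1)*((9*6)*((x+4)+(8*2)))) -> ((z+1)*(54*((x+4)+(8*2))))
Apply SIMPLIFY at RRR (target: (8*2)): ((z+1)*(54*((x+4)+(8*2)))) -> ((z+1)*(54*((x+4)+16)))
Apply DISTRIBUTE at root (target: ((z+1)*(54*((x+4)+16)))): ((z+1)*(54*((x+4)+16))) -> ((z*(54*((x+4)+16)))+(1*(54*((x+4)+16))))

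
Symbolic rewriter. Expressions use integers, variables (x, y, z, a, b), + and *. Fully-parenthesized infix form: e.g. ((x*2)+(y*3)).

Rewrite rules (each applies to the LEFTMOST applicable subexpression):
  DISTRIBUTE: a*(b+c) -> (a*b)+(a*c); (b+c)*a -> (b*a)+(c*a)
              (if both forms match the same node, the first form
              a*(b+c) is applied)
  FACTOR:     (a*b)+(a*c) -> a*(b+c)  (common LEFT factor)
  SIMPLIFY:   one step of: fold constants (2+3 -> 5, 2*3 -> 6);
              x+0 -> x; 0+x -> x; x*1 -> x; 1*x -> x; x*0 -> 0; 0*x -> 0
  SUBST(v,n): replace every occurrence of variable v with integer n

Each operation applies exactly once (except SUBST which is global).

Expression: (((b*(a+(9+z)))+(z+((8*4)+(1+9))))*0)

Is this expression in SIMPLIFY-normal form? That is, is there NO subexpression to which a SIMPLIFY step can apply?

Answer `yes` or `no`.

Expression: (((b*(a+(9+z)))+(z+((8*4)+(1+9))))*0)
Scanning for simplifiable subexpressions (pre-order)...
  at root: (((b*(a+(9+z)))+(z+((8*4)+(1+9))))*0) (SIMPLIFIABLE)
  at L: ((b*(a+(9+z)))+(z+((8*4)+(1+9)))) (not simplifiable)
  at LL: (b*(a+(9+z))) (not simplifiable)
  at LLR: (a+(9+z)) (not simplifiable)
  at LLRR: (9+z) (not simplifiable)
  at LR: (z+((8*4)+(1+9))) (not simplifiable)
  at LRR: ((8*4)+(1+9)) (not simplifiable)
  at LRRL: (8*4) (SIMPLIFIABLE)
  at LRRR: (1+9) (SIMPLIFIABLE)
Found simplifiable subexpr at path root: (((b*(a+(9+z)))+(z+((8*4)+(1+9))))*0)
One SIMPLIFY step would give: 0
-> NOT in normal form.

Answer: no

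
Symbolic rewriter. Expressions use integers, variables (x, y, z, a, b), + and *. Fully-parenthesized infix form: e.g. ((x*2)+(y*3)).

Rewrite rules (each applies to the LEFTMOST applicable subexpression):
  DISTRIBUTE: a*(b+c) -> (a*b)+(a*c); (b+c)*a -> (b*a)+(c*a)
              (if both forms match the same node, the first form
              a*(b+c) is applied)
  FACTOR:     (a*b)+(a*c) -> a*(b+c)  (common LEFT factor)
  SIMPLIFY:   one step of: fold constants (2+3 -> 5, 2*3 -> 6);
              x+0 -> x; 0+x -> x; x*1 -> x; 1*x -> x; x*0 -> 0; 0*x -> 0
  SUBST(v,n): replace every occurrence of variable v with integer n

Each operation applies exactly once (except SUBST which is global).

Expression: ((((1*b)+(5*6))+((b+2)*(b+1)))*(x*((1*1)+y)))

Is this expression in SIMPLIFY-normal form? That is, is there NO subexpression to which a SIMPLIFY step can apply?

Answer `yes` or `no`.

Expression: ((((1*b)+(5*6))+((b+2)*(b+1)))*(x*((1*1)+y)))
Scanning for simplifiable subexpressions (pre-order)...
  at root: ((((1*b)+(5*6))+((b+2)*(b+1)))*(x*((1*1)+y))) (not simplifiable)
  at L: (((1*b)+(5*6))+((b+2)*(b+1))) (not simplifiable)
  at LL: ((1*b)+(5*6)) (not simplifiable)
  at LLL: (1*b) (SIMPLIFIABLE)
  at LLR: (5*6) (SIMPLIFIABLE)
  at LR: ((b+2)*(b+1)) (not simplifiable)
  at LRL: (b+2) (not simplifiable)
  at LRR: (b+1) (not simplifiable)
  at R: (x*((1*1)+y)) (not simplifiable)
  at RR: ((1*1)+y) (not simplifiable)
  at RRL: (1*1) (SIMPLIFIABLE)
Found simplifiable subexpr at path LLL: (1*b)
One SIMPLIFY step would give: (((b+(5*6))+((b+2)*(b+1)))*(x*((1*1)+y)))
-> NOT in normal form.

Answer: no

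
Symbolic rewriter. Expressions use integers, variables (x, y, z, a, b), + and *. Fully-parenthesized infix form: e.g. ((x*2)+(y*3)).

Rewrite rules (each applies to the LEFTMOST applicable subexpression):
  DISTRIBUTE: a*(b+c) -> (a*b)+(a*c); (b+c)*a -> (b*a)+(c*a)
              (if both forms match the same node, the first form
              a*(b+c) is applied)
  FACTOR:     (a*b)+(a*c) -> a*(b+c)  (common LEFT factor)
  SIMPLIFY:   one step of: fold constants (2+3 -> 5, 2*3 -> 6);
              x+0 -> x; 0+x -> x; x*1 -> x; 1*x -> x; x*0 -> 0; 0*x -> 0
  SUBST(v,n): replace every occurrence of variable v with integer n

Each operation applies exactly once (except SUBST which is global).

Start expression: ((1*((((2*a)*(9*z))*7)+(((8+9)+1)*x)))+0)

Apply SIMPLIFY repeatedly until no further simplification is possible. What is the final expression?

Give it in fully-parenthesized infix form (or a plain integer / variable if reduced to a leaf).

Start: ((1*((((2*a)*(9*z))*7)+(((8+9)+1)*x)))+0)
Step 1: at root: ((1*((((2*a)*(9*z))*7)+(((8+9)+1)*x)))+0) -> (1*((((2*a)*(9*z))*7)+(((8+9)+1)*x))); overall: ((1*((((2*a)*(9*z))*7)+(((8+9)+1)*x)))+0) -> (1*((((2*a)*(9*z))*7)+(((8+9)+1)*x)))
Step 2: at root: (1*((((2*a)*(9*z))*7)+(((8+9)+1)*x))) -> ((((2*a)*(9*z))*7)+(((8+9)+1)*x)); overall: (1*((((2*a)*(9*z))*7)+(((8+9)+1)*x))) -> ((((2*a)*(9*z))*7)+(((8+9)+1)*x))
Step 3: at RLL: (8+9) -> 17; overall: ((((2*a)*(9*z))*7)+(((8+9)+1)*x)) -> ((((2*a)*(9*z))*7)+((17+1)*x))
Step 4: at RL: (17+1) -> 18; overall: ((((2*a)*(9*z))*7)+((17+1)*x)) -> ((((2*a)*(9*z))*7)+(18*x))
Fixed point: ((((2*a)*(9*z))*7)+(18*x))

Answer: ((((2*a)*(9*z))*7)+(18*x))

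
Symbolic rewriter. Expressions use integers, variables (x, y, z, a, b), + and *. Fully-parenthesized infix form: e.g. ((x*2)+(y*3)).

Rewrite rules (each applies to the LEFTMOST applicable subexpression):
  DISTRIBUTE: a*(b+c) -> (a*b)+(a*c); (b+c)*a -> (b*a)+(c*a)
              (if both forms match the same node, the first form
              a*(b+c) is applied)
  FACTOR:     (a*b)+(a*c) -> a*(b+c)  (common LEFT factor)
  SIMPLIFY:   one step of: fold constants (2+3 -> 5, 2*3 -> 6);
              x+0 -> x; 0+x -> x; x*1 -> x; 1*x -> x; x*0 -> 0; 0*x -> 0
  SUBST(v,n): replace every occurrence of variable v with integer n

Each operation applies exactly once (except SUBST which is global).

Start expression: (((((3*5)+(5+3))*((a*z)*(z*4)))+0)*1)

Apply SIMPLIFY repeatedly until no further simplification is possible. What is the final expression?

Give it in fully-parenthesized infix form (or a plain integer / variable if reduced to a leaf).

Answer: (23*((a*z)*(z*4)))

Derivation:
Start: (((((3*5)+(5+3))*((a*z)*(z*4)))+0)*1)
Step 1: at root: (((((3*5)+(5+3))*((a*z)*(z*4)))+0)*1) -> ((((3*5)+(5+3))*((a*z)*(z*4)))+0); overall: (((((3*5)+(5+3))*((a*z)*(z*4)))+0)*1) -> ((((3*5)+(5+3))*((a*z)*(z*4)))+0)
Step 2: at root: ((((3*5)+(5+3))*((a*z)*(z*4)))+0) -> (((3*5)+(5+3))*((a*z)*(z*4))); overall: ((((3*5)+(5+3))*((a*z)*(z*4)))+0) -> (((3*5)+(5+3))*((a*z)*(z*4)))
Step 3: at LL: (3*5) -> 15; overall: (((3*5)+(5+3))*((a*z)*(z*4))) -> ((15+(5+3))*((a*z)*(z*4)))
Step 4: at LR: (5+3) -> 8; overall: ((15+(5+3))*((a*z)*(z*4))) -> ((15+8)*((a*z)*(z*4)))
Step 5: at L: (15+8) -> 23; overall: ((15+8)*((a*z)*(z*4))) -> (23*((a*z)*(z*4)))
Fixed point: (23*((a*z)*(z*4)))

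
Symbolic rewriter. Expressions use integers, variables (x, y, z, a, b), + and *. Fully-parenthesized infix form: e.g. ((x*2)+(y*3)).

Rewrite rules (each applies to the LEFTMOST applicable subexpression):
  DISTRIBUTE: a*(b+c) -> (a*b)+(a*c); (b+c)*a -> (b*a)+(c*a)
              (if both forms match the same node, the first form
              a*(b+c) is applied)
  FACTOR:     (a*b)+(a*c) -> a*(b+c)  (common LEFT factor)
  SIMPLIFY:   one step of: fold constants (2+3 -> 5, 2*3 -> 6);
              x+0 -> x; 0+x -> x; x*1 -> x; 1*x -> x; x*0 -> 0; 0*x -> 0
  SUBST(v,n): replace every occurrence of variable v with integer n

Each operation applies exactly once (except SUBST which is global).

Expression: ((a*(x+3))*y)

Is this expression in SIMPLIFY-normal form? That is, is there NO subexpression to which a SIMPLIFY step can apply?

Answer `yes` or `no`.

Answer: yes

Derivation:
Expression: ((a*(x+3))*y)
Scanning for simplifiable subexpressions (pre-order)...
  at root: ((a*(x+3))*y) (not simplifiable)
  at L: (a*(x+3)) (not simplifiable)
  at LR: (x+3) (not simplifiable)
Result: no simplifiable subexpression found -> normal form.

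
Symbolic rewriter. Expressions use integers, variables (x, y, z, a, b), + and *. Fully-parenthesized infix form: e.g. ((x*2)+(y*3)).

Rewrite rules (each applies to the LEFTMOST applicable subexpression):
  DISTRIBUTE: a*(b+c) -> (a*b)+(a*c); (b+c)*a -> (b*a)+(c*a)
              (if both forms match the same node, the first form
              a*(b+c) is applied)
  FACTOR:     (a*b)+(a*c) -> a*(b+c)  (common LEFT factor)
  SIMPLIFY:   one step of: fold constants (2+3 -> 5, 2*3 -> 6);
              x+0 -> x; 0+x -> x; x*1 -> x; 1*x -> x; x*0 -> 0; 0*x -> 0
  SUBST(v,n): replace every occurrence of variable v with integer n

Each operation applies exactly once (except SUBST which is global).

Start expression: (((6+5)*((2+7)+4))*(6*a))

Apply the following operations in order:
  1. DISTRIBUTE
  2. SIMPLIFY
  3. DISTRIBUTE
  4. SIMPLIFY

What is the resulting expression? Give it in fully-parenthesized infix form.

Answer: (((11*9)*(6*a))+(((6+5)*4)*(6*a)))

Derivation:
Start: (((6+5)*((2+7)+4))*(6*a))
Apply DISTRIBUTE at L (target: ((6+5)*((2+7)+4))): (((6+5)*((2+7)+4))*(6*a)) -> ((((6+5)*(2+7))+((6+5)*4))*(6*a))
Apply SIMPLIFY at LLL (target: (6+5)): ((((6+5)*(2+7))+((6+5)*4))*(6*a)) -> (((11*(2+7))+((6+5)*4))*(6*a))
Apply DISTRIBUTE at root (target: (((11*(2+7))+((6+5)*4))*(6*a))): (((11*(2+7))+((6+5)*4))*(6*a)) -> (((11*(2+7))*(6*a))+(((6+5)*4)*(6*a)))
Apply SIMPLIFY at LLR (target: (2+7)): (((11*(2+7))*(6*a))+(((6+5)*4)*(6*a))) -> (((11*9)*(6*a))+(((6+5)*4)*(6*a)))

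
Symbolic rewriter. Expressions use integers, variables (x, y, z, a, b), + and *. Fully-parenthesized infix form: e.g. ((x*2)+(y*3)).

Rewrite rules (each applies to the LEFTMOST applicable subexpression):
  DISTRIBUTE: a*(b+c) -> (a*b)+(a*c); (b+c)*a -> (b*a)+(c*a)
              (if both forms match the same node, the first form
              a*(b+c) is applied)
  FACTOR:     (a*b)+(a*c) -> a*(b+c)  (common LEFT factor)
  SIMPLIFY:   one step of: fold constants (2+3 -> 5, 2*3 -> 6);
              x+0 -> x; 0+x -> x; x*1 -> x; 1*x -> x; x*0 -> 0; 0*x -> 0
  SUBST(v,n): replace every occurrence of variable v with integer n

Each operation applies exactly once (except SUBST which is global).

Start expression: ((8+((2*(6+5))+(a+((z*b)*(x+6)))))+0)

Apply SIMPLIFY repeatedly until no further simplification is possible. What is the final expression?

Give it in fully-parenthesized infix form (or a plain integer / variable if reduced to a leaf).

Start: ((8+((2*(6+5))+(a+((z*b)*(x+6)))))+0)
Step 1: at root: ((8+((2*(6+5))+(a+((z*b)*(x+6)))))+0) -> (8+((2*(6+5))+(a+((z*b)*(x+6))))); overall: ((8+((2*(6+5))+(a+((z*b)*(x+6)))))+0) -> (8+((2*(6+5))+(a+((z*b)*(x+6)))))
Step 2: at RLR: (6+5) -> 11; overall: (8+((2*(6+5))+(a+((z*b)*(x+6))))) -> (8+((2*11)+(a+((z*b)*(x+6)))))
Step 3: at RL: (2*11) -> 22; overall: (8+((2*11)+(a+((z*b)*(x+6))))) -> (8+(22+(a+((z*b)*(x+6)))))
Fixed point: (8+(22+(a+((z*b)*(x+6)))))

Answer: (8+(22+(a+((z*b)*(x+6)))))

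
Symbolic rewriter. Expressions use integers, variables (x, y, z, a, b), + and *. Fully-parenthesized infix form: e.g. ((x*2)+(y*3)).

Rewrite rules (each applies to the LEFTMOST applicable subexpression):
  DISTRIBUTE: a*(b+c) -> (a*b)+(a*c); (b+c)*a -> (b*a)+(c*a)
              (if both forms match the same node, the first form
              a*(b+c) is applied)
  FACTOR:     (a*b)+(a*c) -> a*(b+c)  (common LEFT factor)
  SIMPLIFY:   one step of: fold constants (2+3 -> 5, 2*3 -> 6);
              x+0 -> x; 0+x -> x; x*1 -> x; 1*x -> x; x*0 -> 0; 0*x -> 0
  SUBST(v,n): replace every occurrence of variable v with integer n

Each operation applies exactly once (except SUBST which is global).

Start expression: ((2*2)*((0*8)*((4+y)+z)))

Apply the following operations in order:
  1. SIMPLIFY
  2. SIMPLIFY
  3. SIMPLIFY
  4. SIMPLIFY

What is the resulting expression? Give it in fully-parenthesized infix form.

Answer: 0

Derivation:
Start: ((2*2)*((0*8)*((4+y)+z)))
Apply SIMPLIFY at L (target: (2*2)): ((2*2)*((0*8)*((4+y)+z))) -> (4*((0*8)*((4+y)+z)))
Apply SIMPLIFY at RL (target: (0*8)): (4*((0*8)*((4+y)+z))) -> (4*(0*((4+y)+z)))
Apply SIMPLIFY at R (target: (0*((4+y)+z))): (4*(0*((4+y)+z))) -> (4*0)
Apply SIMPLIFY at root (target: (4*0)): (4*0) -> 0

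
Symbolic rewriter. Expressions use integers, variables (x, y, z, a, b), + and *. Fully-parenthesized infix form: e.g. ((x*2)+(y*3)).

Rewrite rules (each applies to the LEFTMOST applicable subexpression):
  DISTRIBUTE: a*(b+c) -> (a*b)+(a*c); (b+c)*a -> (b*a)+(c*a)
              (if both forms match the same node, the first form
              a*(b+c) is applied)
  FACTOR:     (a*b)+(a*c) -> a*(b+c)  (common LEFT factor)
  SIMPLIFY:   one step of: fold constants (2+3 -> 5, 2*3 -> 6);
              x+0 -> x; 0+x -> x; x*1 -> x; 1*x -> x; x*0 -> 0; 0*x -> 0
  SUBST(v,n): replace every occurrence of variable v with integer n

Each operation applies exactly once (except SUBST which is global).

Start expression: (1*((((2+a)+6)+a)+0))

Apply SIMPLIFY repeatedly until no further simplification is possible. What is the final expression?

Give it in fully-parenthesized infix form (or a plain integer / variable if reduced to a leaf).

Answer: (((2+a)+6)+a)

Derivation:
Start: (1*((((2+a)+6)+a)+0))
Step 1: at root: (1*((((2+a)+6)+a)+0)) -> ((((2+a)+6)+a)+0); overall: (1*((((2+a)+6)+a)+0)) -> ((((2+a)+6)+a)+0)
Step 2: at root: ((((2+a)+6)+a)+0) -> (((2+a)+6)+a); overall: ((((2+a)+6)+a)+0) -> (((2+a)+6)+a)
Fixed point: (((2+a)+6)+a)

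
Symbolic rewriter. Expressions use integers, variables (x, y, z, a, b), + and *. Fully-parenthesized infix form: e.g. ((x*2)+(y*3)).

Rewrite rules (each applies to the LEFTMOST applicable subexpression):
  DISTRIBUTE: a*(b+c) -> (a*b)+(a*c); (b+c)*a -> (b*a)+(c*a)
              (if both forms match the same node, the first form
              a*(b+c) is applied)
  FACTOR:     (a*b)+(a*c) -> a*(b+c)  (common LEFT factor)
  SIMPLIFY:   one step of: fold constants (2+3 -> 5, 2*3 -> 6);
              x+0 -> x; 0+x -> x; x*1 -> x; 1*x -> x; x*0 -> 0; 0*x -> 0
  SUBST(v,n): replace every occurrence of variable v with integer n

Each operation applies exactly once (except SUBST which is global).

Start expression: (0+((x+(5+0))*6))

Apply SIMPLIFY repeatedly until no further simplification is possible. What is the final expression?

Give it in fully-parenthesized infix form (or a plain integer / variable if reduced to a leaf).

Start: (0+((x+(5+0))*6))
Step 1: at root: (0+((x+(5+0))*6)) -> ((x+(5+0))*6); overall: (0+((x+(5+0))*6)) -> ((x+(5+0))*6)
Step 2: at LR: (5+0) -> 5; overall: ((x+(5+0))*6) -> ((x+5)*6)
Fixed point: ((x+5)*6)

Answer: ((x+5)*6)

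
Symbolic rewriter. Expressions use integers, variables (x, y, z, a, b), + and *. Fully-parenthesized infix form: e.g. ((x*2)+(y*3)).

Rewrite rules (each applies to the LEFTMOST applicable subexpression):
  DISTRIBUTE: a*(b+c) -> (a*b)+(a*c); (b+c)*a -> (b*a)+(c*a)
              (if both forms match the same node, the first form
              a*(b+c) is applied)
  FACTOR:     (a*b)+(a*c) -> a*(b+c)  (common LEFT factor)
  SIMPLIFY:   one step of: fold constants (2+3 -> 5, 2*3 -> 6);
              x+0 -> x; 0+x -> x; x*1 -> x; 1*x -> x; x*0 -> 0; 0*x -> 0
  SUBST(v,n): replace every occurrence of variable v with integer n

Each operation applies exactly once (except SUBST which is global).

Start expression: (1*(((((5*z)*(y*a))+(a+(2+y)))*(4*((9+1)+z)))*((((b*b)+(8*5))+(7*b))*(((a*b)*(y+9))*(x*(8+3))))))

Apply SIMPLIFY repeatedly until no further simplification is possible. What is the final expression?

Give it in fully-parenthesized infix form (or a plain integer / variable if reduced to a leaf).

Answer: (((((5*z)*(y*a))+(a+(2+y)))*(4*(10+z)))*((((b*b)+40)+(7*b))*(((a*b)*(y+9))*(x*11))))

Derivation:
Start: (1*(((((5*z)*(y*a))+(a+(2+y)))*(4*((9+1)+z)))*((((b*b)+(8*5))+(7*b))*(((a*b)*(y+9))*(x*(8+3))))))
Step 1: at root: (1*(((((5*z)*(y*a))+(a+(2+y)))*(4*((9+1)+z)))*((((b*b)+(8*5))+(7*b))*(((a*b)*(y+9))*(x*(8+3)))))) -> (((((5*z)*(y*a))+(a+(2+y)))*(4*((9+1)+z)))*((((b*b)+(8*5))+(7*b))*(((a*b)*(y+9))*(x*(8+3))))); overall: (1*(((((5*z)*(y*a))+(a+(2+y)))*(4*((9+1)+z)))*((((b*b)+(8*5))+(7*b))*(((a*b)*(y+9))*(x*(8+3)))))) -> (((((5*z)*(y*a))+(a+(2+y)))*(4*((9+1)+z)))*((((b*b)+(8*5))+(7*b))*(((a*b)*(y+9))*(x*(8+3)))))
Step 2: at LRRL: (9+1) -> 10; overall: (((((5*z)*(y*a))+(a+(2+y)))*(4*((9+1)+z)))*((((b*b)+(8*5))+(7*b))*(((a*b)*(y+9))*(x*(8+3))))) -> (((((5*z)*(y*a))+(a+(2+y)))*(4*(10+z)))*((((b*b)+(8*5))+(7*b))*(((a*b)*(y+9))*(x*(8+3)))))
Step 3: at RLLR: (8*5) -> 40; overall: (((((5*z)*(y*a))+(a+(2+y)))*(4*(10+z)))*((((b*b)+(8*5))+(7*b))*(((a*b)*(y+9))*(x*(8+3))))) -> (((((5*z)*(y*a))+(a+(2+y)))*(4*(10+z)))*((((b*b)+40)+(7*b))*(((a*b)*(y+9))*(x*(8+3)))))
Step 4: at RRRR: (8+3) -> 11; overall: (((((5*z)*(y*a))+(a+(2+y)))*(4*(10+z)))*((((b*b)+40)+(7*b))*(((a*b)*(y+9))*(x*(8+3))))) -> (((((5*z)*(y*a))+(a+(2+y)))*(4*(10+z)))*((((b*b)+40)+(7*b))*(((a*b)*(y+9))*(x*11))))
Fixed point: (((((5*z)*(y*a))+(a+(2+y)))*(4*(10+z)))*((((b*b)+40)+(7*b))*(((a*b)*(y+9))*(x*11))))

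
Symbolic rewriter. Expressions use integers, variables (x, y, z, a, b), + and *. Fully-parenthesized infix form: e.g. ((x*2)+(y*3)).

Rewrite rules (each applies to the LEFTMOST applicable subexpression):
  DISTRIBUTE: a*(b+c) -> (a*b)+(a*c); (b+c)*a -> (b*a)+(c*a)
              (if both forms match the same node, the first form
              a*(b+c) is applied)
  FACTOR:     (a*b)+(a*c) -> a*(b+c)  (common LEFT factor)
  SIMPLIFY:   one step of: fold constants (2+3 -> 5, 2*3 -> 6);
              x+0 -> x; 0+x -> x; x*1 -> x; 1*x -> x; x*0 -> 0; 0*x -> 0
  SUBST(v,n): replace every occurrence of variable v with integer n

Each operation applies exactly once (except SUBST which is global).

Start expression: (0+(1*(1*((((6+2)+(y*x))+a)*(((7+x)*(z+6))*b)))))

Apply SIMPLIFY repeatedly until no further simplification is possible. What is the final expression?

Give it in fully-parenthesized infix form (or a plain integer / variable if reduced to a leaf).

Start: (0+(1*(1*((((6+2)+(y*x))+a)*(((7+x)*(z+6))*b)))))
Step 1: at root: (0+(1*(1*((((6+2)+(y*x))+a)*(((7+x)*(z+6))*b))))) -> (1*(1*((((6+2)+(y*x))+a)*(((7+x)*(z+6))*b)))); overall: (0+(1*(1*((((6+2)+(y*x))+a)*(((7+x)*(z+6))*b))))) -> (1*(1*((((6+2)+(y*x))+a)*(((7+x)*(z+6))*b))))
Step 2: at root: (1*(1*((((6+2)+(y*x))+a)*(((7+x)*(z+6))*b)))) -> (1*((((6+2)+(y*x))+a)*(((7+x)*(z+6))*b))); overall: (1*(1*((((6+2)+(y*x))+a)*(((7+x)*(z+6))*b)))) -> (1*((((6+2)+(y*x))+a)*(((7+x)*(z+6))*b)))
Step 3: at root: (1*((((6+2)+(y*x))+a)*(((7+x)*(z+6))*b))) -> ((((6+2)+(y*x))+a)*(((7+x)*(z+6))*b)); overall: (1*((((6+2)+(y*x))+a)*(((7+x)*(z+6))*b))) -> ((((6+2)+(y*x))+a)*(((7+x)*(z+6))*b))
Step 4: at LLL: (6+2) -> 8; overall: ((((6+2)+(y*x))+a)*(((7+x)*(z+6))*b)) -> (((8+(y*x))+a)*(((7+x)*(z+6))*b))
Fixed point: (((8+(y*x))+a)*(((7+x)*(z+6))*b))

Answer: (((8+(y*x))+a)*(((7+x)*(z+6))*b))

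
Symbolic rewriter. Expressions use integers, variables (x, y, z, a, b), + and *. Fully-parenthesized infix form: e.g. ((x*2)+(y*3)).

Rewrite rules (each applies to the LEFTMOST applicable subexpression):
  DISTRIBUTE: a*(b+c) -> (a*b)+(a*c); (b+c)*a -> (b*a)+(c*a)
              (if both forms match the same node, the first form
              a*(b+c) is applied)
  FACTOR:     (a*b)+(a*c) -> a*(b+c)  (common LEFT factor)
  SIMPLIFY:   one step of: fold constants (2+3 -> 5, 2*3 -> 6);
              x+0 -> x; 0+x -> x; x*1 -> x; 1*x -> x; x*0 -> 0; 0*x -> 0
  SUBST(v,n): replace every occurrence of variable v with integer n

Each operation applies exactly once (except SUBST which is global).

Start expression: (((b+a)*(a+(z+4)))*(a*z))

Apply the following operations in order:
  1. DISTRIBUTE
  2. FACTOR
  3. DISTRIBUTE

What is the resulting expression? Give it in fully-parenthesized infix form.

Answer: ((((b+a)*a)+((b+a)*(z+4)))*(a*z))

Derivation:
Start: (((b+a)*(a+(z+4)))*(a*z))
Apply DISTRIBUTE at L (target: ((b+a)*(a+(z+4)))): (((b+a)*(a+(z+4)))*(a*z)) -> ((((b+a)*a)+((b+a)*(z+4)))*(a*z))
Apply FACTOR at L (target: (((b+a)*a)+((b+a)*(z+4)))): ((((b+a)*a)+((b+a)*(z+4)))*(a*z)) -> (((b+a)*(a+(z+4)))*(a*z))
Apply DISTRIBUTE at L (target: ((b+a)*(a+(z+4)))): (((b+a)*(a+(z+4)))*(a*z)) -> ((((b+a)*a)+((b+a)*(z+4)))*(a*z))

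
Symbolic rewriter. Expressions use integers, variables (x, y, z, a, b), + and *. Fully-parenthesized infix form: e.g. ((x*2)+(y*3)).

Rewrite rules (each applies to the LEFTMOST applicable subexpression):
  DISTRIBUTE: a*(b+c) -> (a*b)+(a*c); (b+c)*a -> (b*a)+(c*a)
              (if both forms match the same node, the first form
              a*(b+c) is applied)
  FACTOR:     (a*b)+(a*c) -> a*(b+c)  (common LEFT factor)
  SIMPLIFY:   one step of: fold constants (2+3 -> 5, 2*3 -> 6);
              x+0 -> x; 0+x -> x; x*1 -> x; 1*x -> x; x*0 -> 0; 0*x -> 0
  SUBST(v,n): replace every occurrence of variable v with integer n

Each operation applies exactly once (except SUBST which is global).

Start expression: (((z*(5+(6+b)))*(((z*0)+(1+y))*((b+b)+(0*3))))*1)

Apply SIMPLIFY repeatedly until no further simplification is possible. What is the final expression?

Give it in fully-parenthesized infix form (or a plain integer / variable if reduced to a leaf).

Answer: ((z*(5+(6+b)))*((1+y)*(b+b)))

Derivation:
Start: (((z*(5+(6+b)))*(((z*0)+(1+y))*((b+b)+(0*3))))*1)
Step 1: at root: (((z*(5+(6+b)))*(((z*0)+(1+y))*((b+b)+(0*3))))*1) -> ((z*(5+(6+b)))*(((z*0)+(1+y))*((b+b)+(0*3)))); overall: (((z*(5+(6+b)))*(((z*0)+(1+y))*((b+b)+(0*3))))*1) -> ((z*(5+(6+b)))*(((z*0)+(1+y))*((b+b)+(0*3))))
Step 2: at RLL: (z*0) -> 0; overall: ((z*(5+(6+b)))*(((z*0)+(1+y))*((b+b)+(0*3)))) -> ((z*(5+(6+b)))*((0+(1+y))*((b+b)+(0*3))))
Step 3: at RL: (0+(1+y)) -> (1+y); overall: ((z*(5+(6+b)))*((0+(1+y))*((b+b)+(0*3)))) -> ((z*(5+(6+b)))*((1+y)*((b+b)+(0*3))))
Step 4: at RRR: (0*3) -> 0; overall: ((z*(5+(6+b)))*((1+y)*((b+b)+(0*3)))) -> ((z*(5+(6+b)))*((1+y)*((b+b)+0)))
Step 5: at RR: ((b+b)+0) -> (b+b); overall: ((z*(5+(6+b)))*((1+y)*((b+b)+0))) -> ((z*(5+(6+b)))*((1+y)*(b+b)))
Fixed point: ((z*(5+(6+b)))*((1+y)*(b+b)))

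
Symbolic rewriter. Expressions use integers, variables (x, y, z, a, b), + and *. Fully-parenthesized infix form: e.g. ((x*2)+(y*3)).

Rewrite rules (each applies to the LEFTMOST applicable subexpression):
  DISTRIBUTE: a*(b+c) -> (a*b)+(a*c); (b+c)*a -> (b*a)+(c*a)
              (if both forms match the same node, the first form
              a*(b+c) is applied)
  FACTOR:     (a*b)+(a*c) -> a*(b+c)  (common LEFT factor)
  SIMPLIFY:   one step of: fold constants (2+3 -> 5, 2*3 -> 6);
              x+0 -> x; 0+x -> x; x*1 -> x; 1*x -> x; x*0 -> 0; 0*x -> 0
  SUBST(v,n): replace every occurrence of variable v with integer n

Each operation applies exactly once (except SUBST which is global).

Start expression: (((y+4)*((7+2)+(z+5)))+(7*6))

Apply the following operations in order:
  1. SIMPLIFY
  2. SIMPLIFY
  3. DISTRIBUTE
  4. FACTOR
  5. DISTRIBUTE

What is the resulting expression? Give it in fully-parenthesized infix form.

Start: (((y+4)*((7+2)+(z+5)))+(7*6))
Apply SIMPLIFY at LRL (target: (7+2)): (((y+4)*((7+2)+(z+5)))+(7*6)) -> (((y+4)*(9+(z+5)))+(7*6))
Apply SIMPLIFY at R (target: (7*6)): (((y+4)*(9+(z+5)))+(7*6)) -> (((y+4)*(9+(z+5)))+42)
Apply DISTRIBUTE at L (target: ((y+4)*(9+(z+5)))): (((y+4)*(9+(z+5)))+42) -> ((((y+4)*9)+((y+4)*(z+5)))+42)
Apply FACTOR at L (target: (((y+4)*9)+((y+4)*(z+5)))): ((((y+4)*9)+((y+4)*(z+5)))+42) -> (((y+4)*(9+(z+5)))+42)
Apply DISTRIBUTE at L (target: ((y+4)*(9+(z+5)))): (((y+4)*(9+(z+5)))+42) -> ((((y+4)*9)+((y+4)*(z+5)))+42)

Answer: ((((y+4)*9)+((y+4)*(z+5)))+42)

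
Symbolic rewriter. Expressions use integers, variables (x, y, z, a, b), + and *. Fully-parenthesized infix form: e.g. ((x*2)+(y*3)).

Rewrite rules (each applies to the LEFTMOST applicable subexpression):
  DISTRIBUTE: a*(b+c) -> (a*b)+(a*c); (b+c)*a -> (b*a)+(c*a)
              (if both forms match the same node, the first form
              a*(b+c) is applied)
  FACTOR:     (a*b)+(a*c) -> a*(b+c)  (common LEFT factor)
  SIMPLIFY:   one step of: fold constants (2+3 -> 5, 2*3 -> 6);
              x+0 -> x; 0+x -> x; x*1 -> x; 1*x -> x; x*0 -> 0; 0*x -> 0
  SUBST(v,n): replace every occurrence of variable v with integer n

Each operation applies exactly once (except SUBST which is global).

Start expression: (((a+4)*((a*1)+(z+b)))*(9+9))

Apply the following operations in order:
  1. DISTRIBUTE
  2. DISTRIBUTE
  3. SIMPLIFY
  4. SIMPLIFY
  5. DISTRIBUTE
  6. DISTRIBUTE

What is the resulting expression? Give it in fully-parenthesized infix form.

Start: (((a+4)*((a*1)+(z+b)))*(9+9))
Apply DISTRIBUTE at root (target: (((a+4)*((a*1)+(z+b)))*(9+9))): (((a+4)*((a*1)+(z+b)))*(9+9)) -> ((((a+4)*((a*1)+(z+b)))*9)+(((a+4)*((a*1)+(z+b)))*9))
Apply DISTRIBUTE at LL (target: ((a+4)*((a*1)+(z+b)))): ((((a+4)*((a*1)+(z+b)))*9)+(((a+4)*((a*1)+(z+b)))*9)) -> (((((a+4)*(a*1))+((a+4)*(z+b)))*9)+(((a+4)*((a*1)+(z+b)))*9))
Apply SIMPLIFY at LLLR (target: (a*1)): (((((a+4)*(a*1))+((a+4)*(z+b)))*9)+(((a+4)*((a*1)+(z+b)))*9)) -> (((((a+4)*a)+((a+4)*(z+b)))*9)+(((a+4)*((a*1)+(z+b)))*9))
Apply SIMPLIFY at RLRL (target: (a*1)): (((((a+4)*a)+((a+4)*(z+b)))*9)+(((a+4)*((a*1)+(z+b)))*9)) -> (((((a+4)*a)+((a+4)*(z+b)))*9)+(((a+4)*(a+(z+b)))*9))
Apply DISTRIBUTE at L (target: ((((a+4)*a)+((a+4)*(z+b)))*9)): (((((a+4)*a)+((a+4)*(z+b)))*9)+(((a+4)*(a+(z+b)))*9)) -> (((((a+4)*a)*9)+(((a+4)*(z+b))*9))+(((a+4)*(a+(z+b)))*9))
Apply DISTRIBUTE at LLL (target: ((a+4)*a)): (((((a+4)*a)*9)+(((a+4)*(z+b))*9))+(((a+4)*(a+(z+b)))*9)) -> (((((a*a)+(4*a))*9)+(((a+4)*(z+b))*9))+(((a+4)*(a+(z+b)))*9))

Answer: (((((a*a)+(4*a))*9)+(((a+4)*(z+b))*9))+(((a+4)*(a+(z+b)))*9))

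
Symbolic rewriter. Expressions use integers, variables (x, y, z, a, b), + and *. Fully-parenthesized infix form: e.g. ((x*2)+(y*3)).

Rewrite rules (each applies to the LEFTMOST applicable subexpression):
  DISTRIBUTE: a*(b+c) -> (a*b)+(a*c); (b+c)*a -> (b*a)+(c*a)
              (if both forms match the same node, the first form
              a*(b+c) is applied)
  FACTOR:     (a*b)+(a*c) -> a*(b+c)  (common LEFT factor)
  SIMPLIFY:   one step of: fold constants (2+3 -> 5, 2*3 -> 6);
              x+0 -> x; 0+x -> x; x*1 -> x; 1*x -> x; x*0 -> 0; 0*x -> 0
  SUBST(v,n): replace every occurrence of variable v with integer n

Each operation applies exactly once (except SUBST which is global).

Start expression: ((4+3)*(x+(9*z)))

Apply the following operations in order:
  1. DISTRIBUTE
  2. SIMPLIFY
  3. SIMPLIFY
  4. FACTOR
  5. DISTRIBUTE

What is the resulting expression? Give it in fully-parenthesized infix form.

Answer: ((7*x)+(7*(9*z)))

Derivation:
Start: ((4+3)*(x+(9*z)))
Apply DISTRIBUTE at root (target: ((4+3)*(x+(9*z)))): ((4+3)*(x+(9*z))) -> (((4+3)*x)+((4+3)*(9*z)))
Apply SIMPLIFY at LL (target: (4+3)): (((4+3)*x)+((4+3)*(9*z))) -> ((7*x)+((4+3)*(9*z)))
Apply SIMPLIFY at RL (target: (4+3)): ((7*x)+((4+3)*(9*z))) -> ((7*x)+(7*(9*z)))
Apply FACTOR at root (target: ((7*x)+(7*(9*z)))): ((7*x)+(7*(9*z))) -> (7*(x+(9*z)))
Apply DISTRIBUTE at root (target: (7*(x+(9*z)))): (7*(x+(9*z))) -> ((7*x)+(7*(9*z)))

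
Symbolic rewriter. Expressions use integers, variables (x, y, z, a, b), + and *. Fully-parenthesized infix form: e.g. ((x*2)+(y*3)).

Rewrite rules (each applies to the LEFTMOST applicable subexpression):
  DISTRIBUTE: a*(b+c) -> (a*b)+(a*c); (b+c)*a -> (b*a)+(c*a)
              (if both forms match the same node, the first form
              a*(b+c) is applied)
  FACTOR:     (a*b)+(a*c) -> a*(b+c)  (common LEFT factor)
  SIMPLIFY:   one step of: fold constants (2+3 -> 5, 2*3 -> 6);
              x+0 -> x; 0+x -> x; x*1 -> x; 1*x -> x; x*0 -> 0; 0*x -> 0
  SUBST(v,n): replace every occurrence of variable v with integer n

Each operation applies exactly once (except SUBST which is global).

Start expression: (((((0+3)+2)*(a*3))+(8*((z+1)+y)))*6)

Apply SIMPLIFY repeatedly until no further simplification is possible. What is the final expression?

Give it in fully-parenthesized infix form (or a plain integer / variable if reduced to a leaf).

Start: (((((0+3)+2)*(a*3))+(8*((z+1)+y)))*6)
Step 1: at LLLL: (0+3) -> 3; overall: (((((0+3)+2)*(a*3))+(8*((z+1)+y)))*6) -> ((((3+2)*(a*3))+(8*((z+1)+y)))*6)
Step 2: at LLL: (3+2) -> 5; overall: ((((3+2)*(a*3))+(8*((z+1)+y)))*6) -> (((5*(a*3))+(8*((z+1)+y)))*6)
Fixed point: (((5*(a*3))+(8*((z+1)+y)))*6)

Answer: (((5*(a*3))+(8*((z+1)+y)))*6)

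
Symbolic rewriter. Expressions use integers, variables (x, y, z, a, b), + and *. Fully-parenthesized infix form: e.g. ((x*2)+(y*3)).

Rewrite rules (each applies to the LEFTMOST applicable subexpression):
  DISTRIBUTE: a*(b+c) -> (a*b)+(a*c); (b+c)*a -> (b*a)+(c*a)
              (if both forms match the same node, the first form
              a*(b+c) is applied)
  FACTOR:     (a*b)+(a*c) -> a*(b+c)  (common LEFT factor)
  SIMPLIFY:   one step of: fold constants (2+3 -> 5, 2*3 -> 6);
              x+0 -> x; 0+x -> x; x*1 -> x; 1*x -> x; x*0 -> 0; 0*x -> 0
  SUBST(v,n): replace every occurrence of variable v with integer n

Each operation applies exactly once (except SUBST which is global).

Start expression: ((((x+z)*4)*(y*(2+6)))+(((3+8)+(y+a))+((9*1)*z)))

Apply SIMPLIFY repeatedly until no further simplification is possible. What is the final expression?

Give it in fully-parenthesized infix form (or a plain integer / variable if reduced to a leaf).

Start: ((((x+z)*4)*(y*(2+6)))+(((3+8)+(y+a))+((9*1)*z)))
Step 1: at LRR: (2+6) -> 8; overall: ((((x+z)*4)*(y*(2+6)))+(((3+8)+(y+a))+((9*1)*z))) -> ((((x+z)*4)*(y*8))+(((3+8)+(y+a))+((9*1)*z)))
Step 2: at RLL: (3+8) -> 11; overall: ((((x+z)*4)*(y*8))+(((3+8)+(y+a))+((9*1)*z))) -> ((((x+z)*4)*(y*8))+((11+(y+a))+((9*1)*z)))
Step 3: at RRL: (9*1) -> 9; overall: ((((x+z)*4)*(y*8))+((11+(y+a))+((9*1)*z))) -> ((((x+z)*4)*(y*8))+((11+(y+a))+(9*z)))
Fixed point: ((((x+z)*4)*(y*8))+((11+(y+a))+(9*z)))

Answer: ((((x+z)*4)*(y*8))+((11+(y+a))+(9*z)))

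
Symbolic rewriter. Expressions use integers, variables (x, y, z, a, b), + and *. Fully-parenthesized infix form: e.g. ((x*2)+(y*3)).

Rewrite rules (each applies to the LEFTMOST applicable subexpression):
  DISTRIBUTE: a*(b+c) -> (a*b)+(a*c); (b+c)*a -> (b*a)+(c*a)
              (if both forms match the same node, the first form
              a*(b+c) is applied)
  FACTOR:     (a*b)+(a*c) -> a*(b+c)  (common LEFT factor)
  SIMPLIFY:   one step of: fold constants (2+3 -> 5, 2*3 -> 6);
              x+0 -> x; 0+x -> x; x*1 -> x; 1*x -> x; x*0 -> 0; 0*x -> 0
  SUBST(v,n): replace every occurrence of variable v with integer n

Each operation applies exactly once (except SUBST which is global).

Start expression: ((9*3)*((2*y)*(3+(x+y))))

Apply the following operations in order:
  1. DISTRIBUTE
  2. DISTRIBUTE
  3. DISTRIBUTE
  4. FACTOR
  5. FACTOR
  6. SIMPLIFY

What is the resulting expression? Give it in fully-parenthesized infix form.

Answer: (27*(((2*y)*3)+((2*y)*(x+y))))

Derivation:
Start: ((9*3)*((2*y)*(3+(x+y))))
Apply DISTRIBUTE at R (target: ((2*y)*(3+(x+y)))): ((9*3)*((2*y)*(3+(x+y)))) -> ((9*3)*(((2*y)*3)+((2*y)*(x+y))))
Apply DISTRIBUTE at root (target: ((9*3)*(((2*y)*3)+((2*y)*(x+y))))): ((9*3)*(((2*y)*3)+((2*y)*(x+y)))) -> (((9*3)*((2*y)*3))+((9*3)*((2*y)*(x+y))))
Apply DISTRIBUTE at RR (target: ((2*y)*(x+y))): (((9*3)*((2*y)*3))+((9*3)*((2*y)*(x+y)))) -> (((9*3)*((2*y)*3))+((9*3)*(((2*y)*x)+((2*y)*y))))
Apply FACTOR at root (target: (((9*3)*((2*y)*3))+((9*3)*(((2*y)*x)+((2*y)*y))))): (((9*3)*((2*y)*3))+((9*3)*(((2*y)*x)+((2*y)*y)))) -> ((9*3)*(((2*y)*3)+(((2*y)*x)+((2*y)*y))))
Apply FACTOR at RR (target: (((2*y)*x)+((2*y)*y))): ((9*3)*(((2*y)*3)+(((2*y)*x)+((2*y)*y)))) -> ((9*3)*(((2*y)*3)+((2*y)*(x+y))))
Apply SIMPLIFY at L (target: (9*3)): ((9*3)*(((2*y)*3)+((2*y)*(x+y)))) -> (27*(((2*y)*3)+((2*y)*(x+y))))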